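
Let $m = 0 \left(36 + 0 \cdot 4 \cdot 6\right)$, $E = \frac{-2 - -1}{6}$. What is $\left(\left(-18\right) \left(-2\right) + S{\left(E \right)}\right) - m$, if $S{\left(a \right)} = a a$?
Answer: $\frac{1297}{36} \approx 36.028$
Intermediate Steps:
$E = - \frac{1}{6}$ ($E = \left(-2 + 1\right) \frac{1}{6} = \left(-1\right) \frac{1}{6} = - \frac{1}{6} \approx -0.16667$)
$S{\left(a \right)} = a^{2}$
$m = 0$ ($m = 0 \left(36 + 0 \cdot 6\right) = 0 \left(36 + 0\right) = 0 \cdot 36 = 0$)
$\left(\left(-18\right) \left(-2\right) + S{\left(E \right)}\right) - m = \left(\left(-18\right) \left(-2\right) + \left(- \frac{1}{6}\right)^{2}\right) - 0 = \left(36 + \frac{1}{36}\right) + 0 = \frac{1297}{36} + 0 = \frac{1297}{36}$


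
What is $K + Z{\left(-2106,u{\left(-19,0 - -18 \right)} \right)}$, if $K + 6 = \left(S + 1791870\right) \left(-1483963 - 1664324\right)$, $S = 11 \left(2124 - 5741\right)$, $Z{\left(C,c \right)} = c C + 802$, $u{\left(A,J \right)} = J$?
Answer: $-5516060168933$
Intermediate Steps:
$Z{\left(C,c \right)} = 802 + C c$ ($Z{\left(C,c \right)} = C c + 802 = 802 + C c$)
$S = -39787$ ($S = 11 \left(-3617\right) = -39787$)
$K = -5516060131827$ ($K = -6 + \left(-39787 + 1791870\right) \left(-1483963 - 1664324\right) = -6 + 1752083 \left(-3148287\right) = -6 - 5516060131821 = -5516060131827$)
$K + Z{\left(-2106,u{\left(-19,0 - -18 \right)} \right)} = -5516060131827 + \left(802 - 2106 \left(0 - -18\right)\right) = -5516060131827 + \left(802 - 2106 \left(0 + 18\right)\right) = -5516060131827 + \left(802 - 37908\right) = -5516060131827 - 37106 = -5516060168933$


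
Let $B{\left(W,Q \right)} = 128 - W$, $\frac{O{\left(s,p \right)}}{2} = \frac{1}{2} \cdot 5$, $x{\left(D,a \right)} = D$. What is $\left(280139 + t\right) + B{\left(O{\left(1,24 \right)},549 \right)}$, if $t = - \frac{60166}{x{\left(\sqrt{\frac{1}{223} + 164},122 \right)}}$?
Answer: $280262 - \frac{60166 \sqrt{8155779}}{36573} \approx 2.7556 \cdot 10^{5}$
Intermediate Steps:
$t = - \frac{60166 \sqrt{8155779}}{36573}$ ($t = - \frac{60166}{\sqrt{\frac{1}{223} + 164}} = - \frac{60166}{\sqrt{\frac{36573}{223}}} = - \frac{60166}{\frac{1}{223} \sqrt{8155779}} = - 60166 \frac{\sqrt{8155779}}{36573} = - \frac{60166 \sqrt{8155779}}{36573} \approx -4698.1$)
$O{\left(s,p \right)} = 5$ ($O{\left(s,p \right)} = 2 \cdot \frac{1}{2} \cdot 5 = 2 \cdot \frac{5}{2} = 5$)
$\left(280139 + t\right) + B{\left(O{\left(1,24 \right)},549 \right)} = \left(280139 - \frac{60166 \sqrt{8155779}}{36573}\right) + \left(128 - 5\right) = \left(280139 - \frac{60166 \sqrt{8155779}}{36573}\right) + 123 = 280262 - \frac{60166 \sqrt{8155779}}{36573}$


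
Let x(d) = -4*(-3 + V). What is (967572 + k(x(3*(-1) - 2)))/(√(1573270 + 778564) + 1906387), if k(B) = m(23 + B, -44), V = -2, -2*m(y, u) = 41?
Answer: 3689055202861/7268618083870 - 1935103*√2351834/7268618083870 ≈ 0.50712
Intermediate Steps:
m(y, u) = -41/2 (m(y, u) = -½*41 = -41/2)
x(d) = 20 (x(d) = -4*(-3 - 2) = -4*(-5) = 20)
k(B) = -41/2
(967572 + k(x(3*(-1) - 2)))/(√(1573270 + 778564) + 1906387) = (967572 - 41/2)/(√(1573270 + 778564) + 1906387) = 1935103/(2*(√2351834 + 1906387)) = 1935103/(2*(1906387 + √2351834))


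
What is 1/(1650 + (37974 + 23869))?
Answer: 1/63493 ≈ 1.5750e-5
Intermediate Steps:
1/(1650 + (37974 + 23869)) = 1/(1650 + 61843) = 1/63493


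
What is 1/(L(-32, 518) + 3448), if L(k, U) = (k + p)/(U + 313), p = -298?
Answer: 277/954986 ≈ 0.00029006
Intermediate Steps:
L(k, U) = (-298 + k)/(313 + U) (L(k, U) = (k - 298)/(U + 313) = (-298 + k)/(313 + U))
1/(L(-32, 518) + 3448) = 1/((-298 - 32)/(313 + 518) + 3448) = 1/(-330/831 + 3448) = 1/((1/831)*(-330) + 3448) = 1/(-110/277 + 3448) = 1/(954986/277) = 277/954986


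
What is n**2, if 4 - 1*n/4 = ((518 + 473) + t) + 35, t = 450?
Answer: 34668544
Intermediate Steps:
n = -5888 (n = 16 - 4*(((518 + 473) + 450) + 35) = 16 - 4*((991 + 450) + 35) = 16 - 4*(1441 + 35) = 16 - 4*1476 = 16 - 5904 = -5888)
n**2 = (-5888)**2 = 34668544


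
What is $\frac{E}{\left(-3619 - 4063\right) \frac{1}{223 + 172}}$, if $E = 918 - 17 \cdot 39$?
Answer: $- \frac{100725}{7682} \approx -13.112$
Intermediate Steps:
$E = 255$ ($E = 918 - 663 = 255$)
$\frac{E}{\left(-3619 - 4063\right) \frac{1}{223 + 172}} = \frac{255}{\left(-3619 - 4063\right) \frac{1}{223 + 172}} = \frac{255}{\left(-7682\right) \frac{1}{395}} = \frac{255}{- \frac{7682}{395}} = 255 \left(- \frac{395}{7682}\right) = - \frac{100725}{7682}$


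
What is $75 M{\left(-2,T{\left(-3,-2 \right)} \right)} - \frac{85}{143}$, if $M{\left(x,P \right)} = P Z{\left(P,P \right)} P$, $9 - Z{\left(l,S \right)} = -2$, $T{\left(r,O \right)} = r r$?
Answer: $\frac{9555890}{143} \approx 66824.0$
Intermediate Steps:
$T{\left(r,O \right)} = r^{2}$
$Z{\left(l,S \right)} = 11$ ($Z{\left(l,S \right)} = 9 - -2 = 9 + 2 = 11$)
$M{\left(x,P \right)} = 11 P^{2}$ ($M{\left(x,P \right)} = P 11 P = 11 P P = 11 P^{2}$)
$75 M{\left(-2,T{\left(-3,-2 \right)} \right)} - \frac{85}{143} = 75 \cdot 11 \left(\left(-3\right)^{2}\right)^{2} - \frac{85}{143} = 75 \cdot 11 \cdot 9^{2} - \frac{85}{143} = 75 \cdot 11 \cdot 81 - \frac{85}{143} = 75 \cdot 891 - \frac{85}{143} = 66825 - \frac{85}{143} = \frac{9555890}{143}$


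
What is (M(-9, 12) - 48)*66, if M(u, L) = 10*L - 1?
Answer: 4686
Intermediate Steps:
M(u, L) = -1 + 10*L
(M(-9, 12) - 48)*66 = ((-1 + 10*12) - 48)*66 = ((-1 + 120) - 48)*66 = (119 - 48)*66 = 71*66 = 4686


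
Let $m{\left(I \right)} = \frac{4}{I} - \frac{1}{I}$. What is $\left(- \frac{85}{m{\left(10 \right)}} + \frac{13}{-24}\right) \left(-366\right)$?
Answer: $\frac{415593}{4} \approx 1.039 \cdot 10^{5}$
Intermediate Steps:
$m{\left(I \right)} = \frac{3}{I}$
$\left(- \frac{85}{m{\left(10 \right)}} + \frac{13}{-24}\right) \left(-366\right) = \left(- \frac{85}{3 \cdot \frac{1}{10}} + \frac{13}{-24}\right) \left(-366\right) = \left(- \frac{85}{3 \cdot \frac{1}{10}} + 13 \left(- \frac{1}{24}\right)\right) \left(-366\right) = \left(- \frac{85}{\frac{3}{10}} - \frac{13}{24}\right) \left(-366\right) = \left(\left(-85\right) \frac{10}{3} - \frac{13}{24}\right) \left(-366\right) = \left(- \frac{850}{3} - \frac{13}{24}\right) \left(-366\right) = \left(- \frac{2271}{8}\right) \left(-366\right) = \frac{415593}{4}$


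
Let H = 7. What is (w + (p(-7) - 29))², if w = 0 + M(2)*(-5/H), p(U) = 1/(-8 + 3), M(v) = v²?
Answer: 1258884/1225 ≈ 1027.7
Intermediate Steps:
p(U) = -⅕ (p(U) = 1/(-5) = -⅕)
w = -20/7 (w = 0 + 2²*(-5/7) = 0 + 4*(-5*⅐) = 0 + 4*(-5/7) = 0 - 20/7 = -20/7 ≈ -2.8571)
(w + (p(-7) - 29))² = (-20/7 + (-⅕ - 29))² = (-20/7 - 146/5)² = (-1122/35)² = 1258884/1225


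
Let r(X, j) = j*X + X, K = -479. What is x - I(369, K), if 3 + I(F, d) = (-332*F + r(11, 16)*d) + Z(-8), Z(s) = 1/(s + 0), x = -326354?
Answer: -914159/8 ≈ -1.1427e+5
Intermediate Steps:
r(X, j) = X + X*j (r(X, j) = X*j + X = X + X*j)
Z(s) = 1/s
I(F, d) = -25/8 - 332*F + 187*d (I(F, d) = -3 + ((-332*F + (11*(1 + 16))*d) + 1/(-8)) = -3 + ((-332*F + (11*17)*d) - ⅛) = -3 + ((-332*F + 187*d) - ⅛) = -3 + (-⅛ - 332*F + 187*d) = -25/8 - 332*F + 187*d)
x - I(369, K) = -326354 - (-25/8 - 332*369 + 187*(-479)) = -326354 - (-25/8 - 122508 - 89573) = -326354 - 1*(-1696673/8) = -326354 + 1696673/8 = -914159/8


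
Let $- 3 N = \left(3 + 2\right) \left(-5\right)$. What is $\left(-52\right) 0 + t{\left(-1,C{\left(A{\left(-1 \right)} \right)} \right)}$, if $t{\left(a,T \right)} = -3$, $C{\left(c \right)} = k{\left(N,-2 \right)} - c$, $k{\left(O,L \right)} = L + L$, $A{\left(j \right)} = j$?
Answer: $-3$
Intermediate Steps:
$N = \frac{25}{3}$ ($N = - \frac{\left(3 + 2\right) \left(-5\right)}{3} = - \frac{5 \left(-5\right)}{3} = \left(- \frac{1}{3}\right) \left(-25\right) = \frac{25}{3} \approx 8.3333$)
$k{\left(O,L \right)} = 2 L$
$C{\left(c \right)} = -4 - c$ ($C{\left(c \right)} = 2 \left(-2\right) - c = -4 - c$)
$\left(-52\right) 0 + t{\left(-1,C{\left(A{\left(-1 \right)} \right)} \right)} = \left(-52\right) 0 - 3 = 0 - 3 = -3$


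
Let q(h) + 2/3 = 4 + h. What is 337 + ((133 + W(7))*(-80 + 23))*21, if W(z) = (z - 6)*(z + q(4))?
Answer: -176021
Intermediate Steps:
q(h) = 10/3 + h (q(h) = -⅔ + (4 + h) = 10/3 + h)
W(z) = (-6 + z)*(22/3 + z) (W(z) = (z - 6)*(z + (10/3 + 4)) = (-6 + z)*(z + 22/3) = (-6 + z)*(22/3 + z))
337 + ((133 + W(7))*(-80 + 23))*21 = 337 + ((133 + (-44 + 7² + (4/3)*7))*(-80 + 23))*21 = 337 + ((133 + (-44 + 49 + 28/3))*(-57))*21 = 337 + ((133 + 43/3)*(-57))*21 = 337 + ((442/3)*(-57))*21 = 337 - 8398*21 = 337 - 176358 = -176021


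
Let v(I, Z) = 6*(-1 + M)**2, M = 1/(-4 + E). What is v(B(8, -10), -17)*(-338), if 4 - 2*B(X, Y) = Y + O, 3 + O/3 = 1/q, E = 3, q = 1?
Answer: -8112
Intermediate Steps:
O = -6 (O = -9 + 3/1 = -9 + 3*1 = -9 + 3 = -6)
B(X, Y) = 5 - Y/2 (B(X, Y) = 2 - (Y - 6)/2 = 2 - (-6 + Y)/2 = 2 + (3 - Y/2) = 5 - Y/2)
M = -1 (M = 1/(-4 + 3) = 1/(-1) = -1)
v(I, Z) = 24 (v(I, Z) = 6*(-1 - 1)**2 = 6*(-2)**2 = 6*4 = 24)
v(B(8, -10), -17)*(-338) = 24*(-338) = -8112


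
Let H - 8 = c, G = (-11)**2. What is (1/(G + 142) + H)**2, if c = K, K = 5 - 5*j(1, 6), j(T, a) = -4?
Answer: 75342400/69169 ≈ 1089.3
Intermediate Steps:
G = 121
K = 25 (K = 5 - 5*(-4) = 5 + 20 = 25)
c = 25
H = 33 (H = 8 + 25 = 33)
(1/(G + 142) + H)**2 = (1/(121 + 142) + 33)**2 = (1/263 + 33)**2 = (8680/263)**2 = 75342400/69169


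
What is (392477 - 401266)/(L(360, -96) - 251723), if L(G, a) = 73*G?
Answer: 8789/225443 ≈ 0.038985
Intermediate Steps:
(392477 - 401266)/(L(360, -96) - 251723) = (392477 - 401266)/(73*360 - 251723) = -8789/(26280 - 251723) = -8789/(-225443) = -8789*(-1/225443) = 8789/225443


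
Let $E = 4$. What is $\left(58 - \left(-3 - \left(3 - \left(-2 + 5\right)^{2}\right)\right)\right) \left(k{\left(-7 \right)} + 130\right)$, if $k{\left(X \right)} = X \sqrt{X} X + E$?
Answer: $7370 + 2695 i \sqrt{7} \approx 7370.0 + 7130.3 i$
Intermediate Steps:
$k{\left(X \right)} = 4 + X^{\frac{5}{2}}$ ($k{\left(X \right)} = X \sqrt{X} X + 4 = X^{\frac{3}{2}} X + 4 = X^{\frac{5}{2}} + 4 = 4 + X^{\frac{5}{2}}$)
$\left(58 - \left(-3 - \left(3 - \left(-2 + 5\right)^{2}\right)\right)\right) \left(k{\left(-7 \right)} + 130\right) = \left(58 - \left(-3 - \left(3 - \left(-2 + 5\right)^{2}\right)\right)\right) \left(\left(4 + \left(-7\right)^{\frac{5}{2}}\right) + 130\right) = \left(58 - \left(-3 - \left(3 - 3^{2}\right)\right)\right) \left(\left(4 + 49 i \sqrt{7}\right) + 130\right) = \left(58 - \left(-3 + \left(-3 + 9\right)\right)\right) \left(134 + 49 i \sqrt{7}\right) = \left(58 - \left(-3 + 6\right)\right) \left(134 + 49 i \sqrt{7}\right) = \left(58 - 3\right) \left(134 + 49 i \sqrt{7}\right) = 55 \left(134 + 49 i \sqrt{7}\right) = 7370 + 2695 i \sqrt{7}$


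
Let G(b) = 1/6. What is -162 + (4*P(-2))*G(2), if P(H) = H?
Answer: -490/3 ≈ -163.33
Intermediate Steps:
G(b) = ⅙
-162 + (4*P(-2))*G(2) = -162 + (4*(-2))*(⅙) = -162 - 8*⅙ = -162 - 4/3 = -490/3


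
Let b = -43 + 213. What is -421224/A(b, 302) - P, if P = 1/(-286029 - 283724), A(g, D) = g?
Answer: -119996818751/48429005 ≈ -2477.8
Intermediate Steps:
b = 170
P = -1/569753 (P = 1/(-569753) = -1/569753 ≈ -1.7551e-6)
-421224/A(b, 302) - P = -421224/170 - 1*(-1/569753) = -421224*1/170 + 1/569753 = -210612/85 + 1/569753 = -119996818751/48429005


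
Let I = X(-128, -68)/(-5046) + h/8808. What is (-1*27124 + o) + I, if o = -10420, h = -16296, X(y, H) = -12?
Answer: -11588413273/308647 ≈ -37546.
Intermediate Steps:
I = -570305/308647 (I = -12/(-5046) - 16296/8808 = -12*(-1/5046) - 16296*1/8808 = 2/841 - 679/367 = -570305/308647 ≈ -1.8478)
(-1*27124 + o) + I = (-1*27124 - 10420) - 570305/308647 = (-27124 - 10420) - 570305/308647 = -37544 - 570305/308647 = -11588413273/308647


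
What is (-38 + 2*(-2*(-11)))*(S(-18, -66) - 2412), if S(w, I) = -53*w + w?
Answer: -8856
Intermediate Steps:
S(w, I) = -52*w
(-38 + 2*(-2*(-11)))*(S(-18, -66) - 2412) = (-38 + 2*(-2*(-11)))*(-52*(-18) - 2412) = (-38 + 2*22)*(936 - 2412) = (-38 + 44)*(-1476) = 6*(-1476) = -8856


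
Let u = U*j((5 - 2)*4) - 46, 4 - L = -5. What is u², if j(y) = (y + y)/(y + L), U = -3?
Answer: 119716/49 ≈ 2443.2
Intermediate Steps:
L = 9 (L = 4 - 1*(-5) = 4 + 5 = 9)
j(y) = 2*y/(9 + y) (j(y) = (y + y)/(y + 9) = (2*y)/(9 + y) = 2*y/(9 + y))
u = -346/7 (u = -6*(5 - 2)*4/(9 + (5 - 2)*4) - 46 = -6*3*4/(9 + 3*4) - 46 = -6*12/(9 + 12) - 46 = -6*12/21 - 46 = -3*8/7 - 46 = -24/7 - 46 = -346/7 ≈ -49.429)
u² = (-346/7)² = 119716/49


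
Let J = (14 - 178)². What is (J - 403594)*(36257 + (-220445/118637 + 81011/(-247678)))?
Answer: -200648814220642461765/14691887443 ≈ -1.3657e+10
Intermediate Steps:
J = 26896 (J = (-164)² = 26896)
(J - 403594)*(36257 + (-220445/118637 + 81011/(-247678))) = (26896 - 403594)*(36257 + (-220445/118637 + 81011/(-247678))) = -376698*(36257 + (-220445*1/118637 + 81011*(-1/247678))) = -376698*(36257 + (-220445/118637 - 81011/247678)) = -376698*(36257 - 64210278717/29383774886) = -376698*1065303315762985/29383774886 = -200648814220642461765/14691887443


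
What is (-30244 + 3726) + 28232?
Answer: 1714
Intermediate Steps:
(-30244 + 3726) + 28232 = -26518 + 28232 = 1714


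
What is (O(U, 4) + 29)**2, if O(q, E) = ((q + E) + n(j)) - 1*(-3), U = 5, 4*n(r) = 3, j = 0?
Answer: 27889/16 ≈ 1743.1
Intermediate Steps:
n(r) = 3/4 (n(r) = (1/4)*3 = 3/4)
O(q, E) = 15/4 + E + q (O(q, E) = ((q + E) + 3/4) - 1*(-3) = ((E + q) + 3/4) + 3 = (3/4 + E + q) + 3 = 15/4 + E + q)
(O(U, 4) + 29)**2 = ((15/4 + 4 + 5) + 29)**2 = (51/4 + 29)**2 = (167/4)**2 = 27889/16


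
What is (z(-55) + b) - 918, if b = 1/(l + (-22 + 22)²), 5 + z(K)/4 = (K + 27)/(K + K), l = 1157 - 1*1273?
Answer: -5977999/6380 ≈ -936.99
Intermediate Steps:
l = -116 (l = 1157 - 1273 = -116)
z(K) = -20 + 2*(27 + K)/K (z(K) = -20 + 4*((K + 27)/(K + K)) = -20 + 4*((27 + K)/((2*K))) = -20 + 4*((27 + K)*(1/(2*K))) = -20 + 4*((27 + K)/(2*K)) = -20 + 2*(27 + K)/K)
b = -1/116 (b = 1/(-116 + (-22 + 22)²) = 1/(-116 + 0²) = 1/(-116 + 0) = 1/(-116) = -1/116 ≈ -0.0086207)
(z(-55) + b) - 918 = ((-18 + 54/(-55)) - 1/116) - 918 = ((-18 + 54*(-1/55)) - 1/116) - 918 = ((-18 - 54/55) - 1/116) - 918 = (-1044/55 - 1/116) - 918 = -121159/6380 - 918 = -5977999/6380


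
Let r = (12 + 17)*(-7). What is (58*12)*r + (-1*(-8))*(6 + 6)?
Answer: -141192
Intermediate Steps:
r = -203 (r = 29*(-7) = -203)
(58*12)*r + (-1*(-8))*(6 + 6) = (58*12)*(-203) + (-1*(-8))*(6 + 6) = 696*(-203) + 8*12 = -141288 + 96 = -141192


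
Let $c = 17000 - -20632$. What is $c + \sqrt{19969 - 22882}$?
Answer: $37632 + i \sqrt{2913} \approx 37632.0 + 53.972 i$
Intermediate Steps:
$c = 37632$ ($c = 17000 + 20632 = 37632$)
$c + \sqrt{19969 - 22882} = 37632 + \sqrt{19969 - 22882} = 37632 + \sqrt{-2913} = 37632 + i \sqrt{2913}$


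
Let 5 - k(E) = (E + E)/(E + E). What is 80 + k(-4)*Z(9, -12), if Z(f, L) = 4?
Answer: 96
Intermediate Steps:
k(E) = 4 (k(E) = 5 - (E + E)/(E + E) = 5 - 2*E/(2*E) = 5 - 2*E*1/(2*E) = 5 - 1*1 = 5 - 1 = 4)
80 + k(-4)*Z(9, -12) = 80 + 4*4 = 80 + 16 = 96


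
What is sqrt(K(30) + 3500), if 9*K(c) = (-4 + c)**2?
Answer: 4*sqrt(2011)/3 ≈ 59.792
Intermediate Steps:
K(c) = (-4 + c)**2/9
sqrt(K(30) + 3500) = sqrt((-4 + 30)**2/9 + 3500) = sqrt((1/9)*26**2 + 3500) = sqrt((1/9)*676 + 3500) = sqrt(676/9 + 3500) = sqrt(32176/9) = 4*sqrt(2011)/3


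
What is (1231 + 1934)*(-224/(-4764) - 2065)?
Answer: -2594623745/397 ≈ -6.5356e+6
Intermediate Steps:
(1231 + 1934)*(-224/(-4764) - 2065) = 3165*(-224*(-1/4764) - 2065) = 3165*(56/1191 - 2065) = 3165*(-2459359/1191) = -2594623745/397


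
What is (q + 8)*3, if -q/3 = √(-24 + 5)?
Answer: 24 - 9*I*√19 ≈ 24.0 - 39.23*I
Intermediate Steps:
q = -3*I*√19 (q = -3*√(-24 + 5) = -3*I*√19 ≈ -13.077*I)
(q + 8)*3 = (-3*I*√19 + 8)*3 = (8 - 3*I*√19)*3 = 24 - 9*I*√19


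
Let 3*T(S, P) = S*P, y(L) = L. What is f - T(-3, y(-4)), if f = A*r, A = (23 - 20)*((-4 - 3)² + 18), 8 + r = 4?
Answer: -808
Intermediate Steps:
r = -4 (r = -8 + 4 = -4)
A = 201 (A = 3*((-7)² + 18) = 3*(49 + 18) = 3*67 = 201)
T(S, P) = P*S/3 (T(S, P) = (S*P)/3 = (P*S)/3 = P*S/3)
f = -804 (f = 201*(-4) = -804)
f - T(-3, y(-4)) = -804 - (-4)*(-3)/3 = -804 - 1*4 = -804 - 4 = -808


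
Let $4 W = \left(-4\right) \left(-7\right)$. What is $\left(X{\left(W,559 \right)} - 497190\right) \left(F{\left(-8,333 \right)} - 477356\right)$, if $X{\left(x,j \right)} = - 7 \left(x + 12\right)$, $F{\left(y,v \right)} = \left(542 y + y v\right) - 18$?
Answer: $240890330802$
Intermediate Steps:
$F{\left(y,v \right)} = -18 + 542 y + v y$ ($F{\left(y,v \right)} = \left(542 y + v y\right) - 18 = -18 + 542 y + v y$)
$W = 7$ ($W = \frac{\left(-4\right) \left(-7\right)}{4} = \frac{1}{4} \cdot 28 = 7$)
$X{\left(x,j \right)} = -84 - 7 x$ ($X{\left(x,j \right)} = - 7 \left(12 + x\right) = -84 - 7 x$)
$\left(X{\left(W,559 \right)} - 497190\right) \left(F{\left(-8,333 \right)} - 477356\right) = \left(\left(-84 - 49\right) - 497190\right) \left(\left(-18 + 542 \left(-8\right) + 333 \left(-8\right)\right) - 477356\right) = \left(\left(-84 - 49\right) - 497190\right) \left(\left(-18 - 4336 - 2664\right) - 477356\right) = \left(-133 - 497190\right) \left(-7018 - 477356\right) = \left(-497323\right) \left(-484374\right) = 240890330802$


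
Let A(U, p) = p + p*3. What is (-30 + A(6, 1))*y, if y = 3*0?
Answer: 0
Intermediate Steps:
y = 0
A(U, p) = 4*p (A(U, p) = p + 3*p = 4*p)
(-30 + A(6, 1))*y = (-30 + 4*1)*0 = (-30 + 4)*0 = -26*0 = 0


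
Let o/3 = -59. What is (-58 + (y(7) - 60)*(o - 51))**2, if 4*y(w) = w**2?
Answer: 117267241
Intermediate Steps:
o = -177 (o = 3*(-59) = -177)
y(w) = w**2/4
(-58 + (y(7) - 60)*(o - 51))**2 = (-58 + ((1/4)*7**2 - 60)*(-177 - 51))**2 = (-58 + ((1/4)*49 - 60)*(-228))**2 = (-58 + (49/4 - 60)*(-228))**2 = (-58 - 191/4*(-228))**2 = (-58 + 10887)**2 = 10829**2 = 117267241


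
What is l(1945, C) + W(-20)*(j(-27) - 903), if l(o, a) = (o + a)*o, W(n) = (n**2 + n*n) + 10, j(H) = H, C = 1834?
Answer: 6596855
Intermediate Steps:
W(n) = 10 + 2*n**2 (W(n) = (n**2 + n**2) + 10 = 2*n**2 + 10 = 10 + 2*n**2)
l(o, a) = o*(a + o) (l(o, a) = (a + o)*o = o*(a + o))
l(1945, C) + W(-20)*(j(-27) - 903) = 1945*(1834 + 1945) + (10 + 2*(-20)**2)*(-27 - 903) = 1945*3779 + (10 + 2*400)*(-930) = 7350155 + (10 + 800)*(-930) = 7350155 + 810*(-930) = 7350155 - 753300 = 6596855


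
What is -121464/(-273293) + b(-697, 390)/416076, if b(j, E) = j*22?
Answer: 23173790201/56855329134 ≈ 0.40759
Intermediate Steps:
b(j, E) = 22*j
-121464/(-273293) + b(-697, 390)/416076 = -121464/(-273293) + (22*(-697))/416076 = -121464*(-1/273293) - 15334*1/416076 = 121464/273293 - 7667/208038 = 23173790201/56855329134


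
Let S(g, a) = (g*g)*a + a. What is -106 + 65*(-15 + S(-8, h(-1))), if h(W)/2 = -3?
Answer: -26431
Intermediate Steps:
h(W) = -6 (h(W) = 2*(-3) = -6)
S(g, a) = a + a*g² (S(g, a) = g²*a + a = a*g² + a = a + a*g²)
-106 + 65*(-15 + S(-8, h(-1))) = -106 + 65*(-15 - 6*(1 + (-8)²)) = -106 + 65*(-15 - 6*(1 + 64)) = -106 + 65*(-15 - 6*65) = -106 + 65*(-15 - 390) = -106 + 65*(-405) = -106 - 26325 = -26431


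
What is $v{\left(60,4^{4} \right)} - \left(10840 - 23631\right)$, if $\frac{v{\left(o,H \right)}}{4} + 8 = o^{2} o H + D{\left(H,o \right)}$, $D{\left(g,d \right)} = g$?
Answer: $221197783$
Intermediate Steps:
$v{\left(o,H \right)} = -32 + 4 H + 4 H o^{3}$ ($v{\left(o,H \right)} = -32 + 4 \left(o^{2} o H + H\right) = -32 + 4 \left(o^{3} H + H\right) = -32 + 4 \left(H o^{3} + H\right) = -32 + 4 \left(H + H o^{3}\right) = -32 + \left(4 H + 4 H o^{3}\right) = -32 + 4 H + 4 H o^{3}$)
$v{\left(60,4^{4} \right)} - \left(10840 - 23631\right) = \left(-32 + 4 \cdot 4^{4} + 4 \cdot 4^{4} \cdot 60^{3}\right) - \left(10840 - 23631\right) = \left(-32 + 4 \cdot 256 + 4 \cdot 256 \cdot 216000\right) - \left(10840 - 23631\right) = \left(-32 + 1024 + 221184000\right) - -12791 = 221184992 + 12791 = 221197783$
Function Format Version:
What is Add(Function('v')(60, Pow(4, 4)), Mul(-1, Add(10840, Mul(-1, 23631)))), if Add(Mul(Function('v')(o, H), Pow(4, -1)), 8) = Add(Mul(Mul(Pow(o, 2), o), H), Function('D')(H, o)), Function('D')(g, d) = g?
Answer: 221197783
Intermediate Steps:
Function('v')(o, H) = Add(-32, Mul(4, H), Mul(4, H, Pow(o, 3))) (Function('v')(o, H) = Add(-32, Mul(4, Add(Mul(Mul(Pow(o, 2), o), H), H))) = Add(-32, Mul(4, Add(Mul(Pow(o, 3), H), H))) = Add(-32, Mul(4, Add(Mul(H, Pow(o, 3)), H))) = Add(-32, Mul(4, Add(H, Mul(H, Pow(o, 3))))) = Add(-32, Add(Mul(4, H), Mul(4, H, Pow(o, 3)))) = Add(-32, Mul(4, H), Mul(4, H, Pow(o, 3))))
Add(Function('v')(60, Pow(4, 4)), Mul(-1, Add(10840, Mul(-1, 23631)))) = Add(Add(-32, Mul(4, Pow(4, 4)), Mul(4, Pow(4, 4), Pow(60, 3))), Mul(-1, Add(10840, Mul(-1, 23631)))) = Add(Add(-32, Mul(4, 256), Mul(4, 256, 216000)), Mul(-1, Add(10840, -23631))) = Add(Add(-32, 1024, 221184000), Mul(-1, -12791)) = Add(221184992, 12791) = 221197783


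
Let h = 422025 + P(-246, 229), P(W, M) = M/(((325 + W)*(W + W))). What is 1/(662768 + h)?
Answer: 38868/42163734095 ≈ 9.2183e-7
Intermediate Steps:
P(W, M) = M/(2*W*(325 + W)) (P(W, M) = M/(((325 + W)*(2*W))) = M/((2*W*(325 + W))) = M*(1/(2*W*(325 + W))) = M/(2*W*(325 + W)))
h = 16403267471/38868 (h = 422025 + (1/2)*229/(-246*(325 - 246)) = 422025 + (1/2)*229*(-1/246)/79 = 422025 + (1/2)*229*(-1/246)*(1/79) = 422025 - 229/38868 = 16403267471/38868 ≈ 4.2203e+5)
1/(662768 + h) = 1/(662768 + 16403267471/38868) = 1/(42163734095/38868) = 38868/42163734095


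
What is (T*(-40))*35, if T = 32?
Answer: -44800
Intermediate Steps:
(T*(-40))*35 = (32*(-40))*35 = -1280*35 = -44800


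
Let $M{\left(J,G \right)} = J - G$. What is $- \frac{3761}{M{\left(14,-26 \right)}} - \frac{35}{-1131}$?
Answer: $- \frac{4252291}{45240} \approx -93.994$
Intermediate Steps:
$- \frac{3761}{M{\left(14,-26 \right)}} - \frac{35}{-1131} = - \frac{3761}{14 - -26} - \frac{35}{-1131} = - \frac{3761}{14 + 26} - - \frac{35}{1131} = - \frac{3761}{40} + \frac{35}{1131} = - \frac{4252291}{45240}$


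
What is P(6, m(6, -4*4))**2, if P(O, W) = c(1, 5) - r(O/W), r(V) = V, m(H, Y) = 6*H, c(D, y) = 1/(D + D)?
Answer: 1/9 ≈ 0.11111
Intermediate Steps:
c(D, y) = 1/(2*D)
P(O, W) = 1/2 - O/W (P(O, W) = (1/2)/1 - O/W = (1/2)*1 - O/W = 1/2 - O/W)
P(6, m(6, -4*4))**2 = (((6*6)/2 - 1*6)/((6*6)))**2 = (((1/2)*36 - 6)/36)**2 = ((18 - 6)/36)**2 = ((1/36)*12)**2 = (1/3)**2 = 1/9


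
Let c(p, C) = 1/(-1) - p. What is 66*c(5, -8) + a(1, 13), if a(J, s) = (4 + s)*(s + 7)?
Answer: -56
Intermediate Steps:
a(J, s) = (4 + s)*(7 + s)
c(p, C) = -1 - p
66*c(5, -8) + a(1, 13) = 66*(-1 - 1*5) + (28 + 13² + 11*13) = 66*(-1 - 5) + (28 + 169 + 143) = 66*(-6) + 340 = -396 + 340 = -56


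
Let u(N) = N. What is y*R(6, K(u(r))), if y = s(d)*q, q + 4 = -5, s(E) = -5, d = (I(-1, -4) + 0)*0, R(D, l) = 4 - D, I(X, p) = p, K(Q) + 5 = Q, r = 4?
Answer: -90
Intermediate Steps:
K(Q) = -5 + Q
d = 0 (d = (-4 + 0)*0 = -4*0 = 0)
q = -9 (q = -4 - 5 = -9)
y = 45 (y = -5*(-9) = 45)
y*R(6, K(u(r))) = 45*(4 - 1*6) = 45*(4 - 6) = 45*(-2) = -90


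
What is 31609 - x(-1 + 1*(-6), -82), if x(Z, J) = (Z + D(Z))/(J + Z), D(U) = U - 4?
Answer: 2813183/89 ≈ 31609.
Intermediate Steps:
D(U) = -4 + U
x(Z, J) = (-4 + 2*Z)/(J + Z) (x(Z, J) = (Z + (-4 + Z))/(J + Z) = (-4 + 2*Z)/(J + Z))
31609 - x(-1 + 1*(-6), -82) = 31609 - 2*(-2 + (-1 + 1*(-6)))/(-82 + (-1 + 1*(-6))) = 31609 - 2*(-2 + (-1 - 6))/(-82 + (-1 - 6)) = 31609 - 2*(-2 - 7)/(-82 - 7) = 31609 - 2*(-9)/(-89) = 31609 - 2*(-1)*(-9)/89 = 31609 - 1*18/89 = 31609 - 18/89 = 2813183/89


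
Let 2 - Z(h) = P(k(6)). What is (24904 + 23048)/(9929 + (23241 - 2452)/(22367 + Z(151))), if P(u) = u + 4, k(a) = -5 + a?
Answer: 357466176/74024315 ≈ 4.8290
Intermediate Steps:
P(u) = 4 + u
Z(h) = -3 (Z(h) = 2 - (4 + (-5 + 6)) = 2 - (4 + 1) = 2 - 1*5 = 2 - 5 = -3)
(24904 + 23048)/(9929 + (23241 - 2452)/(22367 + Z(151))) = (24904 + 23048)/(9929 + (23241 - 2452)/(22367 - 3)) = 47952/(9929 + 20789/22364) = 47952/(222072945/22364) = 47952*(22364/222072945) = 357466176/74024315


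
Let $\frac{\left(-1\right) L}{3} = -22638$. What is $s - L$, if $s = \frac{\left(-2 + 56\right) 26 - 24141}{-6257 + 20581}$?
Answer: $- \frac{972822873}{14324} \approx -67916.0$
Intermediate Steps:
$L = 67914$ ($L = \left(-3\right) \left(-22638\right) = 67914$)
$s = - \frac{22737}{14324}$ ($s = \frac{54 \cdot 26 - 24141}{14324} = \left(1404 - 24141\right) \frac{1}{14324} = \left(-22737\right) \frac{1}{14324} = - \frac{22737}{14324} \approx -1.5873$)
$s - L = - \frac{22737}{14324} - 67914 = - \frac{972822873}{14324}$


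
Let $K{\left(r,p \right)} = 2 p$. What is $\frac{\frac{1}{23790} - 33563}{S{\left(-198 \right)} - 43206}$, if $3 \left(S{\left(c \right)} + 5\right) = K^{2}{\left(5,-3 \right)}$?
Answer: $\frac{798463769}{1027704210} \approx 0.77694$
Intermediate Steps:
$S{\left(c \right)} = 7$ ($S{\left(c \right)} = -5 + \frac{\left(2 \left(-3\right)\right)^{2}}{3} = -5 + \frac{\left(-6\right)^{2}}{3} = -5 + \frac{1}{3} \cdot 36 = -5 + 12 = 7$)
$\frac{\frac{1}{23790} - 33563}{S{\left(-198 \right)} - 43206} = \frac{\frac{1}{23790} - 33563}{7 - 43206} = \frac{\frac{1}{23790} - 33563}{-43199} = \left(- \frac{798463769}{23790}\right) \left(- \frac{1}{43199}\right) = \frac{798463769}{1027704210}$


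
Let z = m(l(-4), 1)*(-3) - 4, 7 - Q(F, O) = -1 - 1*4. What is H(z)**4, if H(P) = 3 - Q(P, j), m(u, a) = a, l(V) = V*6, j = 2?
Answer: 6561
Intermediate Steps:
Q(F, O) = 12 (Q(F, O) = 7 - (-1 - 1*4) = 7 - (-1 - 4) = 7 - 1*(-5) = 7 + 5 = 12)
l(V) = 6*V
z = -7 (z = 1*(-3) - 4 = -3 - 4 = -7)
H(P) = -9 (H(P) = 3 - 1*12 = 3 - 12 = -9)
H(z)**4 = (-9)**4 = 6561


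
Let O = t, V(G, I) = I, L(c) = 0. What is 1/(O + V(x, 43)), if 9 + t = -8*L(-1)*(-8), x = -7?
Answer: 1/34 ≈ 0.029412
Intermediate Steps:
t = -9 (t = -9 - 8*0*(-8) = -9 + 0*(-8) = -9 + 0 = -9)
O = -9
1/(O + V(x, 43)) = 1/(-9 + 43) = 1/34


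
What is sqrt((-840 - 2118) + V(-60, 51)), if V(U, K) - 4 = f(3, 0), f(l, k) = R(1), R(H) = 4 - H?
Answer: I*sqrt(2951) ≈ 54.323*I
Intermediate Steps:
f(l, k) = 3 (f(l, k) = 4 - 1*1 = 4 - 1 = 3)
V(U, K) = 7 (V(U, K) = 4 + 3 = 7)
sqrt((-840 - 2118) + V(-60, 51)) = sqrt((-840 - 2118) + 7) = sqrt(-2958 + 7) = sqrt(-2951) = I*sqrt(2951)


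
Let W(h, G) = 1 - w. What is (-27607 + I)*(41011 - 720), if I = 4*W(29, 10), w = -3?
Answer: -1111668981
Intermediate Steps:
W(h, G) = 4 (W(h, G) = 1 - 1*(-3) = 1 + 3 = 4)
I = 16 (I = 4*4 = 16)
(-27607 + I)*(41011 - 720) = (-27607 + 16)*(41011 - 720) = -27591*40291 = -1111668981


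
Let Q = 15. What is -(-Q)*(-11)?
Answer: -165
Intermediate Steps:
-(-Q)*(-11) = -(-1*15)*(-11) = -(-15)*(-11) = -1*165 = -165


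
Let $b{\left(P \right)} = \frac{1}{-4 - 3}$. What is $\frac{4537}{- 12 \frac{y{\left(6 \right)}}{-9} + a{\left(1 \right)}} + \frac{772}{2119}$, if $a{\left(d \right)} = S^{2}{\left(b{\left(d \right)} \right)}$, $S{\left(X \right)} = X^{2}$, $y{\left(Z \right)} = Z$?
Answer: $\frac{23097810451}{40703871} \approx 567.46$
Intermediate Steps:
$b{\left(P \right)} = - \frac{1}{7}$ ($b{\left(P \right)} = \frac{1}{-7} = - \frac{1}{7}$)
$a{\left(d \right)} = \frac{1}{2401}$ ($a{\left(d \right)} = \left(\left(- \frac{1}{7}\right)^{2}\right)^{2} = \left(\frac{1}{49}\right)^{2} = \frac{1}{2401}$)
$\frac{4537}{- 12 \frac{y{\left(6 \right)}}{-9} + a{\left(1 \right)}} + \frac{772}{2119} = \frac{4537}{- 12 \frac{6}{-9} + \frac{1}{2401}} + \frac{772}{2119} = \frac{4537}{- 12 \cdot 6 \left(- \frac{1}{9}\right) + \frac{1}{2401}} + 772 \cdot \frac{1}{2119} = \frac{4537}{\left(-12\right) \left(- \frac{2}{3}\right) + \frac{1}{2401}} + \frac{772}{2119} = \frac{4537}{8 + \frac{1}{2401}} + \frac{772}{2119} = \frac{4537}{\frac{19209}{2401}} + \frac{772}{2119} = 4537 \cdot \frac{2401}{19209} + \frac{772}{2119} = \frac{10893337}{19209} + \frac{772}{2119} = \frac{23097810451}{40703871}$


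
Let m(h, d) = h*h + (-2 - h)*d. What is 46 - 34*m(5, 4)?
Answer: 148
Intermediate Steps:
m(h, d) = h² + d*(-2 - h)
46 - 34*m(5, 4) = 46 - 34*(5² - 2*4 - 1*4*5) = 46 - 34*(25 - 8 - 20) = 46 - 34*(-3) = 46 + 102 = 148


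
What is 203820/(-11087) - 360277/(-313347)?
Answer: -59871994441/3474078189 ≈ -17.234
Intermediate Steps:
203820/(-11087) - 360277/(-313347) = 203820*(-1/11087) - 360277*(-1/313347) = -203820/11087 + 360277/313347 = -59871994441/3474078189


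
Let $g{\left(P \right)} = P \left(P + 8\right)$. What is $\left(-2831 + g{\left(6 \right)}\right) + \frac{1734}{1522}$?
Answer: $- \frac{2089600}{761} \approx -2745.9$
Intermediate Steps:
$g{\left(P \right)} = P \left(8 + P\right)$
$\left(-2831 + g{\left(6 \right)}\right) + \frac{1734}{1522} = \left(-2831 + 6 \left(8 + 6\right)\right) + \frac{1734}{1522} = \left(-2831 + 6 \cdot 14\right) + 1734 \cdot \frac{1}{1522} = \left(-2831 + 84\right) + \frac{867}{761} = -2747 + \frac{867}{761} = - \frac{2089600}{761}$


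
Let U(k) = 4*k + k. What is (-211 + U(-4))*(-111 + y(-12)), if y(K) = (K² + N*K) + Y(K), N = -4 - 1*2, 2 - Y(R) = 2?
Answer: -24255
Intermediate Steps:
Y(R) = 0 (Y(R) = 2 - 1*2 = 2 - 2 = 0)
N = -6 (N = -4 - 2 = -6)
U(k) = 5*k
y(K) = K² - 6*K (y(K) = (K² - 6*K) + 0 = K² - 6*K)
(-211 + U(-4))*(-111 + y(-12)) = (-211 + 5*(-4))*(-111 - 12*(-6 - 12)) = (-211 - 20)*(-111 - 12*(-18)) = -231*(-111 + 216) = -231*105 = -24255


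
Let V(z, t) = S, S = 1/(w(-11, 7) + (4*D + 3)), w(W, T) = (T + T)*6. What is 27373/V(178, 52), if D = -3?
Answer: 2052975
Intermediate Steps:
w(W, T) = 12*T (w(W, T) = (2*T)*6 = 12*T)
S = 1/75 (S = 1/(12*7 + (4*(-3) + 3)) = 1/(84 + (-12 + 3)) = 1/(84 - 9) = 1/75 ≈ 0.013333)
V(z, t) = 1/75
27373/V(178, 52) = 27373/(1/75) = 27373*75 = 2052975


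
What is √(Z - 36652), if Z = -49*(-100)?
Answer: 126*I*√2 ≈ 178.19*I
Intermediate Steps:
Z = 4900
√(Z - 36652) = √(4900 - 36652) = √(-31752) = 126*I*√2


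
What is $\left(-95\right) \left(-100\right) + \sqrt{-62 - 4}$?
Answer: $9500 + i \sqrt{66} \approx 9500.0 + 8.124 i$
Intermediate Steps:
$\left(-95\right) \left(-100\right) + \sqrt{-62 - 4} = 9500 + \sqrt{-66} = 9500 + i \sqrt{66}$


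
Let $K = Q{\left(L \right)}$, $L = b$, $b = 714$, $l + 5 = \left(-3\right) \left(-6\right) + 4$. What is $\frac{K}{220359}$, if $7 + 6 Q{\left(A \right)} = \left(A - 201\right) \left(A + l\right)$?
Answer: $\frac{187498}{661077} \approx 0.28363$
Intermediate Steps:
$l = 17$ ($l = -5 + \left(\left(-3\right) \left(-6\right) + 4\right) = -5 + \left(18 + 4\right) = -5 + 22 = 17$)
$L = 714$
$Q{\left(A \right)} = - \frac{7}{6} + \frac{\left(-201 + A\right) \left(17 + A\right)}{6}$ ($Q{\left(A \right)} = - \frac{7}{6} + \frac{\left(A - 201\right) \left(A + 17\right)}{6} = - \frac{7}{6} + \frac{\left(-201 + A\right) \left(17 + A\right)}{6}$)
$K = \frac{187498}{3}$ ($K = - \frac{1712}{3} - 21896 + \frac{714^{2}}{6} = - \frac{1712}{3} - 21896 + \frac{1}{6} \cdot 509796 = - \frac{1712}{3} - 21896 + 84966 = \frac{187498}{3} \approx 62499.0$)
$\frac{K}{220359} = \frac{187498}{3 \cdot 220359} = \frac{187498}{3} \cdot \frac{1}{220359} = \frac{187498}{661077}$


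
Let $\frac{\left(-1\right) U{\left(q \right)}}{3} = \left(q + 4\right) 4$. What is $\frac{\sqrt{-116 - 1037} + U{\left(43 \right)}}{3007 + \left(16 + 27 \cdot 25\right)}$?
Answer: $- \frac{282}{1849} + \frac{i \sqrt{1153}}{3698} \approx -0.15251 + 0.0091822 i$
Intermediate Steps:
$U{\left(q \right)} = -48 - 12 q$ ($U{\left(q \right)} = - 3 \left(q + 4\right) 4 = - 3 \left(4 + q\right) 4 = - 3 \left(16 + 4 q\right) = -48 - 12 q$)
$\frac{\sqrt{-116 - 1037} + U{\left(43 \right)}}{3007 + \left(16 + 27 \cdot 25\right)} = \frac{\sqrt{-116 - 1037} - 564}{3007 + \left(16 + 27 \cdot 25\right)} = \frac{\sqrt{-1153} - 564}{3007 + \left(16 + 675\right)} = \frac{i \sqrt{1153} - 564}{3007 + 691} = \frac{-564 + i \sqrt{1153}}{3698} = \left(-564 + i \sqrt{1153}\right) \frac{1}{3698} = - \frac{282}{1849} + \frac{i \sqrt{1153}}{3698}$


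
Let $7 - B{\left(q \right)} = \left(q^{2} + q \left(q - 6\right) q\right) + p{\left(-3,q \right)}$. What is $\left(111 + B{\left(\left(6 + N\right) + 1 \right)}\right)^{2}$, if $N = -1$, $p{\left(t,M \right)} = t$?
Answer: $7225$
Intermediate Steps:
$B{\left(q \right)} = 10 - q^{2} - q^{2} \left(-6 + q\right)$ ($B{\left(q \right)} = 7 - \left(\left(q^{2} + q \left(q - 6\right) q\right) - 3\right) = 7 - \left(\left(q^{2} + q \left(-6 + q\right) q\right) - 3\right) = 7 - \left(\left(q^{2} + q^{2} \left(-6 + q\right)\right) - 3\right) = 7 - \left(-3 + q^{2} + q^{2} \left(-6 + q\right)\right) = 10 - q^{2} - q^{2} \left(-6 + q\right)$)
$\left(111 + B{\left(\left(6 + N\right) + 1 \right)}\right)^{2} = \left(111 + \left(10 - \left(\left(6 - 1\right) + 1\right)^{3} + 5 \left(\left(6 - 1\right) + 1\right)^{2}\right)\right)^{2} = \left(111 + \left(10 - \left(5 + 1\right)^{3} + 5 \left(5 + 1\right)^{2}\right)\right)^{2} = \left(111 + \left(10 - 6^{3} + 5 \cdot 6^{2}\right)\right)^{2} = \left(111 + \left(10 - 216 + 5 \cdot 36\right)\right)^{2} = \left(111 + \left(10 - 216 + 180\right)\right)^{2} = \left(111 - 26\right)^{2} = 85^{2} = 7225$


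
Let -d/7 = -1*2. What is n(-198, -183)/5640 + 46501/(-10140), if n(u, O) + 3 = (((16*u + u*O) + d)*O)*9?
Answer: -708612157/73320 ≈ -9664.7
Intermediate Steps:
d = 14 (d = -(-7)*2 = -7*(-2) = 14)
n(u, O) = -3 + 9*O*(14 + 16*u + O*u) (n(u, O) = -3 + (((16*u + u*O) + 14)*O)*9 = -3 + (((16*u + O*u) + 14)*O)*9 = -3 + ((14 + 16*u + O*u)*O)*9 = -3 + (O*(14 + 16*u + O*u))*9 = -3 + 9*O*(14 + 16*u + O*u))
n(-198, -183)/5640 + 46501/(-10140) = (-3 + 126*(-183) + 9*(-198)*(-183)**2 + 144*(-183)*(-198))/5640 + 46501/(-10140) = (-3 - 23058 + 9*(-198)*33489 + 5217696)*(1/5640) + 46501*(-1/10140) = (-3 - 23058 - 59677398 + 5217696)*(1/5640) - 3577/780 = -54482763*1/5640 - 3577/780 = -18160921/1880 - 3577/780 = -708612157/73320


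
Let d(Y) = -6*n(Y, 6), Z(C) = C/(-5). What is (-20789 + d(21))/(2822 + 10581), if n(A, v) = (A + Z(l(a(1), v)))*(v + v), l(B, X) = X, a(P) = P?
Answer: -111073/67015 ≈ -1.6574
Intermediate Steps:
Z(C) = -C/5 (Z(C) = C*(-⅕) = -C/5)
n(A, v) = 2*v*(A - v/5) (n(A, v) = (A - v/5)*(v + v) = (A - v/5)*(2*v) = 2*v*(A - v/5))
d(Y) = 432/5 - 72*Y (d(Y) = -12*6*(-1*6 + 5*Y)/5 = -12*6*(-6 + 5*Y)/5 = -6*(-72/5 + 12*Y) = 432/5 - 72*Y)
(-20789 + d(21))/(2822 + 10581) = (-20789 + (432/5 - 72*21))/(2822 + 10581) = (-20789 + (432/5 - 1512))/13403 = (-20789 - 7128/5)*(1/13403) = -111073/5*1/13403 = -111073/67015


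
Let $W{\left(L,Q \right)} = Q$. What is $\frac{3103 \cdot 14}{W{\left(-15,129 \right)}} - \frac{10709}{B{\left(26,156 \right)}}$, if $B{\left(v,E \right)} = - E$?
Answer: $\frac{2719471}{6708} \approx 405.41$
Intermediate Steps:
$\frac{3103 \cdot 14}{W{\left(-15,129 \right)}} - \frac{10709}{B{\left(26,156 \right)}} = \frac{3103 \cdot 14}{129} - \frac{10709}{\left(-1\right) 156} = 43442 \cdot \frac{1}{129} - \frac{10709}{-156} = \frac{43442}{129} - - \frac{10709}{156} = \frac{43442}{129} + \frac{10709}{156} = \frac{2719471}{6708}$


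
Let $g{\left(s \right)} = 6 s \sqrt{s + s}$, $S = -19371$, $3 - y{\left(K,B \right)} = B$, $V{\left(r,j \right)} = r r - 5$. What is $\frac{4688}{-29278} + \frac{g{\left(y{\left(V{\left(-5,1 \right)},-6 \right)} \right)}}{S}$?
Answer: $- \frac{2344}{14639} - \frac{54 \sqrt{2}}{6457} \approx -0.17195$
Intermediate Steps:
$V{\left(r,j \right)} = -5 + r^{2}$ ($V{\left(r,j \right)} = r^{2} - 5 = -5 + r^{2}$)
$y{\left(K,B \right)} = 3 - B$
$g{\left(s \right)} = 6 \sqrt{2} s^{\frac{3}{2}}$ ($g{\left(s \right)} = 6 s \sqrt{2 s} = 6 s \sqrt{2} \sqrt{s} = 6 \sqrt{2} s^{\frac{3}{2}}$)
$\frac{4688}{-29278} + \frac{g{\left(y{\left(V{\left(-5,1 \right)},-6 \right)} \right)}}{S} = \frac{4688}{-29278} + \frac{6 \sqrt{2} \left(3 - -6\right)^{\frac{3}{2}}}{-19371} = 4688 \left(- \frac{1}{29278}\right) + 6 \sqrt{2} \left(3 + 6\right)^{\frac{3}{2}} \left(- \frac{1}{19371}\right) = - \frac{2344}{14639} + 6 \sqrt{2} \cdot 9^{\frac{3}{2}} \left(- \frac{1}{19371}\right) = - \frac{2344}{14639} + 6 \sqrt{2} \cdot 27 \left(- \frac{1}{19371}\right) = - \frac{2344}{14639} + 162 \sqrt{2} \left(- \frac{1}{19371}\right) = - \frac{2344}{14639} - \frac{54 \sqrt{2}}{6457}$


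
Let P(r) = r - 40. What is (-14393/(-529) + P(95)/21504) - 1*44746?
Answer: -508703777369/11375616 ≈ -44719.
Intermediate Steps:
P(r) = -40 + r
(-14393/(-529) + P(95)/21504) - 1*44746 = (-14393/(-529) + (-40 + 95)/21504) - 1*44746 = (-14393*(-1/529) + 55*(1/21504)) - 44746 = (14393/529 + 55/21504) - 44746 = 309536167/11375616 - 44746 = -508703777369/11375616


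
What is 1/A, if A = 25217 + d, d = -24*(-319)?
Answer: 1/32873 ≈ 3.0420e-5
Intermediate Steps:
d = 7656
A = 32873 (A = 25217 + 7656 = 32873)
1/A = 1/32873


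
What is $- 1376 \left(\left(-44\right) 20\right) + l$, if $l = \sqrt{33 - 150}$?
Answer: $1210880 + 3 i \sqrt{13} \approx 1.2109 \cdot 10^{6} + 10.817 i$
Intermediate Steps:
$l = 3 i \sqrt{13}$ ($l = \sqrt{-117} = 3 i \sqrt{13} \approx 10.817 i$)
$- 1376 \left(\left(-44\right) 20\right) + l = - 1376 \left(\left(-44\right) 20\right) + 3 i \sqrt{13} = \left(-1376\right) \left(-880\right) + 3 i \sqrt{13} = 1210880 + 3 i \sqrt{13}$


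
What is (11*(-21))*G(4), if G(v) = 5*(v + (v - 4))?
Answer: -4620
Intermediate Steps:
G(v) = -20 + 10*v (G(v) = 5*(v + (-4 + v)) = 5*(-4 + 2*v) = -20 + 10*v)
(11*(-21))*G(4) = (11*(-21))*(-20 + 10*4) = -231*(-20 + 40) = -231*20 = -4620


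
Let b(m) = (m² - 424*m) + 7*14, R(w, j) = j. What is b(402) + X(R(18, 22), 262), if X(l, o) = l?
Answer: -8724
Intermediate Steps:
b(m) = 98 + m² - 424*m (b(m) = (m² - 424*m) + 98 = 98 + m² - 424*m)
b(402) + X(R(18, 22), 262) = (98 + 402² - 424*402) + 22 = (98 + 161604 - 170448) + 22 = -8746 + 22 = -8724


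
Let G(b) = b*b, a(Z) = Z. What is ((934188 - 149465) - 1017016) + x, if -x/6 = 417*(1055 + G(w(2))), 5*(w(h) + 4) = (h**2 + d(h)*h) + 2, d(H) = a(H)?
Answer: -2881911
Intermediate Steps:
d(H) = H
w(h) = -18/5 + 2*h**2/5 (w(h) = -4 + ((h**2 + h*h) + 2)/5 = -4 + ((h**2 + h**2) + 2)/5 = -4 + (2*h**2 + 2)/5 = -4 + (2 + 2*h**2)/5 = -4 + (2/5 + 2*h**2/5) = -18/5 + 2*h**2/5)
G(b) = b**2
x = -2649618 (x = -2502*(1055 + (-18/5 + (2/5)*2**2)**2) = -2502*(1055 + (-18/5 + (2/5)*4)**2) = -2502*(1055 + (-18/5 + 8/5)**2) = -2502*(1055 + (-2)**2) = -2502*(1055 + 4) = -2502*1059 = -6*441603 = -2649618)
((934188 - 149465) - 1017016) + x = ((934188 - 149465) - 1017016) - 2649618 = (784723 - 1017016) - 2649618 = -232293 - 2649618 = -2881911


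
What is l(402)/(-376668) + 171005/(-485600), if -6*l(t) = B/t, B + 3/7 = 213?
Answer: -4531389022049/12867717149280 ≈ -0.35215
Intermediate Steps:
B = 1488/7 (B = -3/7 + 213 = 1488/7 ≈ 212.57)
l(t) = -248/(7*t)
l(402)/(-376668) + 171005/(-485600) = -248/7/402/(-376668) + 171005/(-485600) = -248/7*1/402*(-1/376668) + 171005*(-1/485600) = -124/1407*(-1/376668) - 34201/97120 = 31/132492969 - 34201/97120 = -4531389022049/12867717149280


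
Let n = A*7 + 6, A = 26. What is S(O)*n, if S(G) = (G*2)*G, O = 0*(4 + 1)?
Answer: 0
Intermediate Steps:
O = 0 (O = 0*5 = 0)
S(G) = 2*G² (S(G) = (2*G)*G = 2*G²)
n = 188 (n = 26*7 + 6 = 182 + 6 = 188)
S(O)*n = (2*0²)*188 = (2*0)*188 = 0*188 = 0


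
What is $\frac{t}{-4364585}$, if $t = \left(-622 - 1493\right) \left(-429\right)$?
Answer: $- \frac{181467}{872917} \approx -0.20789$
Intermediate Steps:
$t = 907335$ ($t = \left(-2115\right) \left(-429\right) = 907335$)
$\frac{t}{-4364585} = \frac{907335}{-4364585} = 907335 \left(- \frac{1}{4364585}\right) = - \frac{181467}{872917}$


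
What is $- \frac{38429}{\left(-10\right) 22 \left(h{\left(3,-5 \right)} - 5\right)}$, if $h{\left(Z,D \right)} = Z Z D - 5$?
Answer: $- \frac{38429}{12100} \approx -3.1759$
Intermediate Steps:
$h{\left(Z,D \right)} = -5 + D Z^{2}$ ($h{\left(Z,D \right)} = Z^{2} D - 5 = D Z^{2} - 5 = -5 + D Z^{2}$)
$- \frac{38429}{\left(-10\right) 22 \left(h{\left(3,-5 \right)} - 5\right)} = - \frac{38429}{\left(-10\right) 22 \left(\left(-5 - 5 \cdot 3^{2}\right) - 5\right)} = - \frac{38429}{\left(-220\right) \left(\left(-5 - 45\right) - 5\right)} = - \frac{38429}{\left(-220\right) \left(-50 - 5\right)} = - \frac{38429}{\left(-220\right) \left(-55\right)} = - \frac{38429}{12100}$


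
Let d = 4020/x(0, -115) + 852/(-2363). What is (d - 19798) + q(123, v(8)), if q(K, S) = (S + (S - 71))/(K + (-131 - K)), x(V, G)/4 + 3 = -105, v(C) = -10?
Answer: -220727067683/11143908 ≈ -19807.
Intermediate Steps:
x(V, G) = -432 (x(V, G) = -12 + 4*(-105) = -12 - 420 = -432)
q(K, S) = 71/131 - 2*S/131 (q(K, S) = (S + (-71 + S))/(-131) = (-71 + 2*S)*(-1/131) = 71/131 - 2*S/131)
d = -822277/85068 (d = 4020/(-432) + 852/(-2363) = 4020*(-1/432) + 852*(-1/2363) = -335/36 - 852/2363 = -822277/85068 ≈ -9.6661)
(d - 19798) + q(123, v(8)) = (-822277/85068 - 19798) + (71/131 - 2/131*(-10)) = -1684998541/85068 + (71/131 + 20/131) = -1684998541/85068 + 91/131 = -220727067683/11143908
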